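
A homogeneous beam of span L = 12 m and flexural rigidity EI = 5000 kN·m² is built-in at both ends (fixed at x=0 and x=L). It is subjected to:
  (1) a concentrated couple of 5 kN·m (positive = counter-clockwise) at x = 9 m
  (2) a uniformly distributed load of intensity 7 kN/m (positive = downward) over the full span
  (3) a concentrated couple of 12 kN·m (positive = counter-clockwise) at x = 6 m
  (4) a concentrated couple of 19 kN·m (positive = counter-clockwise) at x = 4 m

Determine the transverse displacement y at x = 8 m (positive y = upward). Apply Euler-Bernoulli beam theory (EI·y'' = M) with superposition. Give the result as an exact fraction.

Load 1 — applied couple M₀=5 kN·m at a=9 m (b=L-a=3):
  y_1 = (R_Ax³/6 - M_Ax²/2)/EI  [x≤a] with R_A=15/32, M_A=25/16 = ((15/32)·8³/6 - (25/16)·8²/2)/5000 = -1/500 m
Load 2 — uniform load w=7 kN/m over full span:
  y_2 = -wx²(L-x)²/(24EI) = -7·8²·(12-8)²/(24·5000) = -112/1875 m
Load 3 — applied couple M₀=12 kN·m at a=6 m (b=L-a=6):
  y_3 = (R_Ax³/6 - M_Ax²/2 - M₀(x-a)²/2)/EI  [x>a] with R_A=3/2, M_A=3 = ((3/2)·8³/6 - 3·8²/2 - 12·(8-6)²/2)/5000 = 1/625 m
Load 4 — applied couple M₀=19 kN·m at a=4 m (b=L-a=8):
  y_4 = (R_Ax³/6 - M_Ax²/2 - M₀(x-a)²/2)/EI  [x>a] with R_A=19/9, M_A=0 = ((19/9)·8³/6 - 0·8²/2 - 19·(8-4)²/2)/5000 = 19/3375 m
Superposition: y = Σ y_i = -3679/67500 m ≈ -0.054504 m

y(8) = -3679/67500 m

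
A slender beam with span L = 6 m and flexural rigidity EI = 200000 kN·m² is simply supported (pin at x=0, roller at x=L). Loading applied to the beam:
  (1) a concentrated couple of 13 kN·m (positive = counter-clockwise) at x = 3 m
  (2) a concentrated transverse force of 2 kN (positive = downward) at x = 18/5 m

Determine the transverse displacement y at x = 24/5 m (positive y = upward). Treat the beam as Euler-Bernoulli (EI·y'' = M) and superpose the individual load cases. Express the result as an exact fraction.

Load 1 — applied couple M₀=13 kN·m at a=3 m (b=L-a=3):
  y_1 = (M₀x³/(6L)-M₀(x-a)²/2+C₁x)/EI  [x>a] with C₁=M₀(3b²-L²)/(6L)=-13/4 = (13·(24/5)³/(6·6)-13·((24/5)-3)²/2+(-13/4)·(24/5))/200000 = 819/50000000 m
Load 2 — point force P=2 kN at a=18/5 m (b=L-a=12/5):
  y_2 = -Pa(L-x)(2Lx-a²-x²)/(6LEI)  [x>a] = -2·(18/5)·(6-(24/5))·(2·6·(24/5)-(18/5)²-(24/5)²)/(6·6·200000) = -81/3125000 m
Superposition: y = Σ y_i = -477/50000000 m ≈ -0.000010 m

y(24/5) = -477/50000000 m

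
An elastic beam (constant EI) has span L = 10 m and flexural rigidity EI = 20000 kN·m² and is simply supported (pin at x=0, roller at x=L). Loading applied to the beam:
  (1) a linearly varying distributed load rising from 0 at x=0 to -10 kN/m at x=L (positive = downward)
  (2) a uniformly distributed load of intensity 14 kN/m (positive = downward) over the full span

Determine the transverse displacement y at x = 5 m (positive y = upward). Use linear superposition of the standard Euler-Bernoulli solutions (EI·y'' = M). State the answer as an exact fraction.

y(5) = -15/256 m

Load 1 — triangular load w₀=-10 kN/m (0→w₀ over full span):
  y_1 = -w₀x(7L⁴-10L²x²+3x⁴)/(360LEI) = -(-10)·5·(7·10⁴-10·10²·5²+3·5⁴)/(360·10·20000) = 25/768 m
Load 2 — uniform load w=14 kN/m over full span:
  y_2 = -wx(L³-2Lx²+x³)/(24EI) = -14·5·(10³-2·10·5²+5³)/(24·20000) = -35/384 m
Superposition: y = Σ y_i = -15/256 m ≈ -0.058594 m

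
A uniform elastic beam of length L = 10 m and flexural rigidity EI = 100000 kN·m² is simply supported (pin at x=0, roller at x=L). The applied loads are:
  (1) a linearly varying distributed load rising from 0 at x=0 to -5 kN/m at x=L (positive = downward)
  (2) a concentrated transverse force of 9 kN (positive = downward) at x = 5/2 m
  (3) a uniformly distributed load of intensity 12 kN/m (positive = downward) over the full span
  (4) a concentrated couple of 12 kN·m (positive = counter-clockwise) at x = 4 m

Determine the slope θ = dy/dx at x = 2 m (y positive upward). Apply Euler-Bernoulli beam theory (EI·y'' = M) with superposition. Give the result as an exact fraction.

Load 1 — triangular load w₀=-5 kN/m (0→w₀ over full span):
  θ_1 = -w₀(7L⁴-30L²x²+15x⁴)/(360LEI) = -(-5)·(7·10⁴-30·10²·2²+15·2⁴)/(360·10·100000) = 91/112500 rad
Load 2 — point force P=9 kN at a=5/2 m (b=L-a=15/2):
  θ_2 = -Pb(L²-b²-3x²)/(6LEI)  [x≤a] = -9·(15/2)·(10²-(15/2)²-3·2²)/(6·10·100000) = -1143/3200000 rad
Load 3 — uniform load w=12 kN/m over full span:
  θ_3 = -w(L³-6Lx²+4x³)/(24EI) = -12·(10³-6·10·2²+4·2³)/(24·100000) = -99/25000 rad
Load 4 — applied couple M₀=12 kN·m at a=4 m (b=L-a=6):
  θ_4 = (M₀x²/(2L)+C₁)/EI  [x≤a] with C₁=M₀(3b²-L²)/(6L)=8/5 = (12·2²/(2·10)+(8/5))/100000 = 1/25000 rad
Superposition: θ = Σ θ_i = -99887/28800000 rad ≈ -0.003468 rad

θ(2) = -99887/28800000 rad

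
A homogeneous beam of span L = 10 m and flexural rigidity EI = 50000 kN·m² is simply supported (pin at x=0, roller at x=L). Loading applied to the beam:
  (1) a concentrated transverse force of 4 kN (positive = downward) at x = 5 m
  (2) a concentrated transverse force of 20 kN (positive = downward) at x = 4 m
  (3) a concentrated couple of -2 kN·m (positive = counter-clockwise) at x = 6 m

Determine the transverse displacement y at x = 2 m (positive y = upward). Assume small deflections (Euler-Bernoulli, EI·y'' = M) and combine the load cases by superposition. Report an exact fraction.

y(2) = -2131/375000 m

Load 1 — point force P=4 kN at a=5 m (b=L-a=5):
  y_1 = -Pbx(L²-b²-x²)/(6LEI)  [x≤a] = -4·5·2·(10²-5²-2²)/(6·10·50000) = -71/75000 m
Load 2 — point force P=20 kN at a=4 m (b=L-a=6):
  y_2 = -Pbx(L²-b²-x²)/(6LEI)  [x≤a] = -20·6·2·(10²-6²-2²)/(6·10·50000) = -3/625 m
Load 3 — applied couple M₀=-2 kN·m at a=6 m (b=L-a=4):
  y_3 = (M₀x³/(6L)+C₁x)/EI  [x≤a] with C₁=M₀(3b²-L²)/(6L)=26/15 = ((-2)·2³/(6·10)+(26/15)·2)/50000 = 1/15625 m
Superposition: y = Σ y_i = -2131/375000 m ≈ -0.005683 m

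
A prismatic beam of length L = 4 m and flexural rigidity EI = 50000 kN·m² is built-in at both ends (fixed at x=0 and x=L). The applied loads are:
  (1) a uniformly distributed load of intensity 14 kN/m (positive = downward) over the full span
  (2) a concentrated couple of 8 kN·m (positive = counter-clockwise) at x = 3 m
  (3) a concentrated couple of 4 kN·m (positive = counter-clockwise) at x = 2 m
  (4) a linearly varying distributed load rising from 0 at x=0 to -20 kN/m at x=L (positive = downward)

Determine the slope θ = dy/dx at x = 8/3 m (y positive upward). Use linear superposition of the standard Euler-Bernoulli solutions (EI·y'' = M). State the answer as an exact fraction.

θ(8/3) = 193/3037500 rad

Load 1 — uniform load w=14 kN/m over full span:
  θ_1 = -wx(L-x)(L-2x)/(12EI) = -14·(8/3)·(4-(8/3))·(4-2·(8/3))/(12·50000) = 28/253125 rad
Load 2 — applied couple M₀=8 kN·m at a=3 m (b=L-a=1):
  θ_2 = (R_Ax²/2 - M_Ax)/EI  [x≤a] with R_A=9/4, M_A=5/2 = ((9/4)·(8/3)²/2 - (5/2)·(8/3))/50000 = 1/37500 rad
Load 3 — applied couple M₀=4 kN·m at a=2 m (b=L-a=2):
  θ_3 = (R_Ax²/2 - M_Ax - M₀(x-a))/EI  [x>a] with R_A=3/2, M_A=1 = ((3/2)·(8/3)²/2 - 1·(8/3) - 4·((8/3)-2))/50000 = 0 rad
Load 4 — triangular load w₀=-20 kN/m (0→w₀ over full span):
  θ_4 = -w₀(2x(L-x)(L-2x)(x+2L)+x²(L-x)²)/(120LEI) = -(-20)·(2·(8/3)·(4-(8/3))·(4-2·(8/3))·((8/3)+2·4)+(8/3)²·(4-(8/3))²)/(120·4·50000) = -56/759375 rad
Superposition: θ = Σ θ_i = 193/3037500 rad ≈ 0.000064 rad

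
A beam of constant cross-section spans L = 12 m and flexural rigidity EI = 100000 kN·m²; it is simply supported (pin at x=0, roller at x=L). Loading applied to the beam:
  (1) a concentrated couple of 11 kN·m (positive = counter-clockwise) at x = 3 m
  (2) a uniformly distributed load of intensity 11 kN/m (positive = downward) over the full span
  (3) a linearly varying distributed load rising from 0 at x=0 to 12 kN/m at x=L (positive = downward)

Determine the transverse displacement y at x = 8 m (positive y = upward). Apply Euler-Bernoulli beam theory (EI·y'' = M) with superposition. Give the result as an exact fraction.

Load 1 — applied couple M₀=11 kN·m at a=3 m (b=L-a=9):
  y_1 = (M₀x³/(6L)-M₀(x-a)²/2+C₁x)/EI  [x>a] with C₁=M₀(3b²-L²)/(6L)=121/8 = (11·8³/(6·12)-11·(8-3)²/2+(121/8)·8)/100000 = 1111/1800000 m
Load 2 — uniform load w=11 kN/m over full span:
  y_2 = -wx(L³-2Lx²+x³)/(24EI) = -11·8·(12³-2·12·8²+8³)/(24·100000) = -242/9375 m
Load 3 — triangular load w₀=12 kN/m (0→w₀ over full span):
  y_3 = -w₀x(7L⁴-10L²x²+3x⁴)/(360LEI) = -12·8·(7·12⁴-10·12²·8²+3·8⁴)/(360·12·100000) = -136/9375 m
Superposition: y = Σ y_i = -14293/360000 m ≈ -0.039703 m

y(8) = -14293/360000 m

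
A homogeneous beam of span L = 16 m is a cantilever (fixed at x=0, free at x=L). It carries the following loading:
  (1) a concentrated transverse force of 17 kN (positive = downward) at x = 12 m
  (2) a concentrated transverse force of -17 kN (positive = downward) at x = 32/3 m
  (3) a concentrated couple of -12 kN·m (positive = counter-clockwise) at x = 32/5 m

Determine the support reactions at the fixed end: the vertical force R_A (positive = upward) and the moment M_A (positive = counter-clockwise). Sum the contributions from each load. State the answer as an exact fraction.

Load 1 — point force P=17 kN at a=12 m (b=L-a=4):
  R_A = P = 17 kN
  M_A = Pa = 17·12 = 204 kN·m
Load 2 — point force P=-17 kN at a=32/3 m (b=L-a=16/3):
  R_A = P = (-17) = -17 kN
  M_A = Pa = (-17)·(32/3) = -544/3 kN·m
Load 3 — applied couple M₀=-12 kN·m at a=32/5 m (b=L-a=48/5):
  R_A = 0 kN
  M_A = -M₀ = -(-12) = 12 kN·m
Superposition: R_A = 0 kN, M_A = 104/3 kN·m

R_A = 0 kN, M_A = 104/3 kN·m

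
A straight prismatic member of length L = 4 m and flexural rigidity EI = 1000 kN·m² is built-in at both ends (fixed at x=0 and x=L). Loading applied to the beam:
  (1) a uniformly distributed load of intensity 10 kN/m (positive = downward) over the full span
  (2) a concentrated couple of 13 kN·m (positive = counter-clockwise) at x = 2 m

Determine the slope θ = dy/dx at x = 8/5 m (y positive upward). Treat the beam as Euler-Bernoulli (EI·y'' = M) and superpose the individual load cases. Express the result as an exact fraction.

θ(8/5) = -19/12500 rad

Load 1 — uniform load w=10 kN/m over full span:
  θ_1 = -wx(L-x)(L-2x)/(12EI) = -10·(8/5)·(4-(8/5))·(4-2·(8/5))/(12·1000) = -8/3125 rad
Load 2 — applied couple M₀=13 kN·m at a=2 m (b=L-a=2):
  θ_2 = (R_Ax²/2 - M_Ax)/EI  [x≤a] with R_A=39/8, M_A=13/4 = ((39/8)·(8/5)²/2 - (13/4)·(8/5))/1000 = 13/12500 rad
Superposition: θ = Σ θ_i = -19/12500 rad ≈ -0.001520 rad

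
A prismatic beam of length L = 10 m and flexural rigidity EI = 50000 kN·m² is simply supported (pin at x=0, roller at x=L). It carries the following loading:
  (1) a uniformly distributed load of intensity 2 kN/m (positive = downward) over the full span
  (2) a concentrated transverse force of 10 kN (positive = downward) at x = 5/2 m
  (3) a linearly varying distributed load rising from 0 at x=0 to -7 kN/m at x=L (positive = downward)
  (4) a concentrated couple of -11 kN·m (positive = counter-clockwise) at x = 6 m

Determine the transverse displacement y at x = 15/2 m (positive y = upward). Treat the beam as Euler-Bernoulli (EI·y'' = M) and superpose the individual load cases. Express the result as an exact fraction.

Load 1 — uniform load w=2 kN/m over full span:
  y_1 = -wx(L³-2Lx²+x³)/(24EI) = -2·(15/2)·(10³-2·10·(15/2)²+(15/2)³)/(24·50000) = -19/5120 m
Load 2 — point force P=10 kN at a=5/2 m (b=L-a=15/2):
  y_2 = -Pa(L-x)(2Lx-a²-x²)/(6LEI)  [x>a] = -10·(5/2)·(10-(15/2))·(2·10·(15/2)-(5/2)²-(15/2)²)/(6·10·50000) = -7/3840 m
Load 3 — triangular load w₀=-7 kN/m (0→w₀ over full span):
  y_3 = -w₀x(7L⁴-10L²x²+3x⁴)/(360LEI) = -(-7)·(15/2)·(7·10⁴-10·10²·(15/2)²+3·(15/2)⁴)/(360·10·50000) = 833/122880 m
Load 4 — applied couple M₀=-11 kN·m at a=6 m (b=L-a=4):
  y_4 = (M₀x³/(6L)-M₀(x-a)²/2+C₁x)/EI  [x>a] with C₁=M₀(3b²-L²)/(6L)=143/15 = ((-11)·(15/2)³/(6·10)-(-11)·((15/2)-6)²/2+(143/15)·(15/2))/50000 = 209/1600000 m
Superposition: y = Σ y_i = 35219/25600000 m ≈ 0.001376 m

y(15/2) = 35219/25600000 m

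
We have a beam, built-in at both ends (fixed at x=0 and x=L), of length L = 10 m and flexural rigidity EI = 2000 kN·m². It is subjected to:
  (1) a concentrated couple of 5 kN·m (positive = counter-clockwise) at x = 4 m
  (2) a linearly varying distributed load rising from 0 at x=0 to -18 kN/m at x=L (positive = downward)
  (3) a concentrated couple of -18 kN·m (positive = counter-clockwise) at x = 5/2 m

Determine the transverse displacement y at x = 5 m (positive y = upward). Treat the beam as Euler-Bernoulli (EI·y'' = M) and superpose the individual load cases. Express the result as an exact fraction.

y(5) = 169/1600 m

Load 1 — applied couple M₀=5 kN·m at a=4 m (b=L-a=6):
  y_1 = (R_Ax³/6 - M_Ax²/2 - M₀(x-a)²/2)/EI  [x>a] with R_A=18/25, M_A=3/5 = ((18/25)·5³/6 - (3/5)·5²/2 - 5·(5-4)²/2)/2000 = 1/400 m
Load 2 — triangular load w₀=-18 kN/m (0→w₀ over full span):
  y_2 = -w₀x²(L-x)²(x+2L)/(120LEI) = -(-18)·5²·(10-5)²·(5+2·10)/(120·10·2000) = 15/128 m
Load 3 — applied couple M₀=-18 kN·m at a=5/2 m (b=L-a=15/2):
  y_3 = (R_Ax³/6 - M_Ax²/2 - M₀(x-a)²/2)/EI  [x>a] with R_A=-81/40, M_A=27/8 = ((-81/40)·5³/6 - (27/8)·5²/2 - (-18)·(5-(5/2))²/2)/2000 = -9/640 m
Superposition: y = Σ y_i = 169/1600 m ≈ 0.105625 m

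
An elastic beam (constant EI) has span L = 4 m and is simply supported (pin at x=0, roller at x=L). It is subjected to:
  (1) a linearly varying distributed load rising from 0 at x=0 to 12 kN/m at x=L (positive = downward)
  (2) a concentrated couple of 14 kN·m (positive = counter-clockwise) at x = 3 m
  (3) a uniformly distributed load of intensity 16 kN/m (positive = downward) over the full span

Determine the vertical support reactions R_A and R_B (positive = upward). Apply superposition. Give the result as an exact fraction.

Load 1 — triangular load w₀=12 kN/m (0→w₀ over full span):
  R_A = w₀L/6 = 12·4/6 = 8 kN
  R_B = w₀L/3 = 12·4/3 = 16 kN
Load 2 — applied couple M₀=14 kN·m at a=3 m (b=L-a=1):
  R_A = M₀/L = 14/4 = 7/2 kN
  R_B = -M₀/L = -14/4 = -7/2 kN
Load 3 — uniform load w=16 kN/m over full span:
  R_A = wL/2 = 16·4/2 = 32 kN
  R_B = wL/2 = 16·4/2 = 32 kN
Superposition: R_A = 87/2 kN, R_B = 89/2 kN

R_A = 87/2 kN, R_B = 89/2 kN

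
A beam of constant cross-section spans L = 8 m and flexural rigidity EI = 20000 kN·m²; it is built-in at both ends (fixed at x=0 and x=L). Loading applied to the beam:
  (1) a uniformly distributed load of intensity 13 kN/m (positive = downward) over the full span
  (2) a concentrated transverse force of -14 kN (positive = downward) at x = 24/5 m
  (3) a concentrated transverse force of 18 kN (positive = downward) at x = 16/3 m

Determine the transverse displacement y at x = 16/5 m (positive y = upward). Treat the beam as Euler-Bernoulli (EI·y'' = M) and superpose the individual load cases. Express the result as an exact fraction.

Load 1 — uniform load w=13 kN/m over full span:
  y_1 = -wx²(L-x)²/(24EI) = -13·(16/5)²·(8-(16/5))²/(24·20000) = -2496/390625 m
Load 2 — point force P=-14 kN at a=24/5 m (b=L-a=16/5):
  y_2 = -Pb²x²(3aL-(3a+b)x)/(6L³EI)  [x≤a] = -(-14)·(16/5)²·(16/5)²·(3·(24/5)·8-(3·(24/5)+(16/5))·(16/5))/(6·8³·20000) = 41216/29296875 m
Load 3 — point force P=18 kN at a=16/3 m (b=L-a=8/3):
  y_3 = -Pb²x²(3aL-(3a+b)x)/(6L³EI)  [x≤a] = -18·(8/3)²·(16/5)²·(3·(16/3)·8-(3·(16/3)+(8/3))·(16/5))/(6·8³·20000) = -1024/703125 m
Superposition: y = Σ y_i = -565952/87890625 m ≈ -0.006439 m

y(16/5) = -565952/87890625 m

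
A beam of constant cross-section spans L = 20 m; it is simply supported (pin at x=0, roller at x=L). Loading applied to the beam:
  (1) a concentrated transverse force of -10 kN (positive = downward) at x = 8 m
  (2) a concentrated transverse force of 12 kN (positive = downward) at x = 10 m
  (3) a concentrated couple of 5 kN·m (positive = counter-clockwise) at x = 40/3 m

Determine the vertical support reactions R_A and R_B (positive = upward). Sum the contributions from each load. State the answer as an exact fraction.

R_A = 1/4 kN, R_B = 7/4 kN

Load 1 — point force P=-10 kN at a=8 m (b=L-a=12):
  R_A = Pb/L = (-10)·12/20 = -6 kN
  R_B = Pa/L = (-10)·8/20 = -4 kN
Load 2 — point force P=12 kN at a=10 m (b=L-a=10):
  R_A = Pb/L = 12·10/20 = 6 kN
  R_B = Pa/L = 12·10/20 = 6 kN
Load 3 — applied couple M₀=5 kN·m at a=40/3 m (b=L-a=20/3):
  R_A = M₀/L = 5/20 = 1/4 kN
  R_B = -M₀/L = -5/20 = -1/4 kN
Superposition: R_A = 1/4 kN, R_B = 7/4 kN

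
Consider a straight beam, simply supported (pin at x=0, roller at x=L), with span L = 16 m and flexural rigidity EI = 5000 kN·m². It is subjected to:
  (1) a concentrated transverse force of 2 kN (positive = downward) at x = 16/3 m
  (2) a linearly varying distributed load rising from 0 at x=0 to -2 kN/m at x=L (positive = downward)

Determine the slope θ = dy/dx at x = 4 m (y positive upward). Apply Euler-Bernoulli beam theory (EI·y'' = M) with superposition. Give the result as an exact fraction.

Load 1 — point force P=2 kN at a=16/3 m (b=L-a=32/3):
  θ_1 = -Pb(L²-b²-3x²)/(6LEI)  [x≤a] = -2·(32/3)·(16²-(32/3)²-3·4²)/(6·16·5000) = -212/50625 rad
Load 2 — triangular load w₀=-2 kN/m (0→w₀ over full span):
  θ_2 = -w₀(7L⁴-30L²x²+15x⁴)/(360LEI) = -(-2)·(7·16⁴-30·16²·4²+15·4⁴)/(360·16·5000) = 1327/56250 rad
Superposition: θ = Σ θ_i = 9823/506250 rad ≈ 0.019403 rad

θ(4) = 9823/506250 rad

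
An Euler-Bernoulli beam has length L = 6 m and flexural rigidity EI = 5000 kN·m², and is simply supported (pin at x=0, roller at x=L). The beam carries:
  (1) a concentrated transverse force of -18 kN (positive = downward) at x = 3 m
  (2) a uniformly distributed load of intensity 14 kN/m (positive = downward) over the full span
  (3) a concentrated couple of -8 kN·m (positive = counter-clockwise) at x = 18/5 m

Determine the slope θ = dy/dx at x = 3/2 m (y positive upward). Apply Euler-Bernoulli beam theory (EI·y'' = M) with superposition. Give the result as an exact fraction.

θ(3/2) = -5359/500000 rad

Load 1 — point force P=-18 kN at a=3 m (b=L-a=3):
  θ_1 = -Pb(L²-b²-3x²)/(6LEI)  [x≤a] = -(-18)·3·(6²-3²-3·(3/2)²)/(6·6·5000) = 243/40000 rad
Load 2 — uniform load w=14 kN/m over full span:
  θ_2 = -w(L³-6Lx²+4x³)/(24EI) = -14·(6³-6·6·(3/2)²+4·(3/2)³)/(24·5000) = -693/40000 rad
Load 3 — applied couple M₀=-8 kN·m at a=18/5 m (b=L-a=12/5):
  θ_3 = (M₀x²/(2L)+C₁)/EI  [x≤a] with C₁=M₀(3b²-L²)/(6L)=104/25 = ((-8)·(3/2)²/(2·6)+(104/25))/5000 = 133/250000 rad
Superposition: θ = Σ θ_i = -5359/500000 rad ≈ -0.010718 rad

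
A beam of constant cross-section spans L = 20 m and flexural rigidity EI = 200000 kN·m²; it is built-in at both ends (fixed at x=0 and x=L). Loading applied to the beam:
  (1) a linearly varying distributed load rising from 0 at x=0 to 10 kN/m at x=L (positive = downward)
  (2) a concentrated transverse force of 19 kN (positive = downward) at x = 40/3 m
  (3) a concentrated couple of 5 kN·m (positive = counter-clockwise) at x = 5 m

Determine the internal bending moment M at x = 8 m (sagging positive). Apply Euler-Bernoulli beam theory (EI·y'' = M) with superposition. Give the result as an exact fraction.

M(8) = 31729/432 kN·m

Load 1 — triangular load w₀=10 kN/m (0→w₀ over full span):
  M_1 = 3w₀Lx/20 - w₀L²/30 - w₀x³/(6L) = 3·10·20·8/20 - 10·20²/30 - 10·8³/(6·20) = 64 kN·m
Load 2 — point force P=19 kN at a=40/3 m (b=L-a=20/3):
  M_2 = Pb²(3a+b)x/L³ - Pab²/L²  [x≤a] = 19·(20/3)²·(3·(40/3)+(20/3))·8/20³ - 19·(40/3)·(20/3)²/20² = 304/27 kN·m
Load 3 — applied couple M₀=5 kN·m at a=5 m (b=L-a=15):
  M_3 = R_Ax - M_A - M₀  [x>a] with R_A=9/32, M_A=-15/16 = (9/32)·8 - (-15/16) - 5 = -29/16 kN·m
Superposition: M = Σ M_i = 31729/432 kN·m ≈ 73.446759 kN·m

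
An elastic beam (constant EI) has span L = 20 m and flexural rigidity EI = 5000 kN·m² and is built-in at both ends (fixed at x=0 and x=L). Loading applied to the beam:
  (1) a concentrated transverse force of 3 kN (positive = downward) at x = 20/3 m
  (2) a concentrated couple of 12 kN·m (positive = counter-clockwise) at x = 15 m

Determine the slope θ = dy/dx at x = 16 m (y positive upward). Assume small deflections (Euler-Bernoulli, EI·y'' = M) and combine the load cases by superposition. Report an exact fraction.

θ(16) = 146/28125 rad

Load 1 — point force P=3 kN at a=20/3 m (b=L-a=40/3):
  θ_1 = Pa²(L-x)(2bL-(3b+a)(L-x))/(2L³EI)  [x>a] = 3·(20/3)²·(20-16)·(2·(40/3)·20-(3·(40/3)+(20/3))·(20-16))/(2·20³·5000) = 13/5625 rad
Load 2 — applied couple M₀=12 kN·m at a=15 m (b=L-a=5):
  θ_2 = (R_Ax²/2 - M_Ax - M₀(x-a))/EI  [x>a] with R_A=27/40, M_A=15/4 = ((27/40)·16²/2 - (15/4)·16 - 12·(16-15))/5000 = 9/3125 rad
Superposition: θ = Σ θ_i = 146/28125 rad ≈ 0.005191 rad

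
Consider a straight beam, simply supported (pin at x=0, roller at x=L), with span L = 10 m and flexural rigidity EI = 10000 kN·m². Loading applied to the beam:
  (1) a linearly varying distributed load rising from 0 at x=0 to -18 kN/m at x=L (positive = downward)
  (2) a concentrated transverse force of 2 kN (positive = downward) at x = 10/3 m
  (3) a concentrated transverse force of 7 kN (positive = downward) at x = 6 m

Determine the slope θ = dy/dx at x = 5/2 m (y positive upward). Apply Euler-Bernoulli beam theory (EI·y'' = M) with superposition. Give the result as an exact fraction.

θ(5/2) = 11433347/518400000 rad

Load 1 — triangular load w₀=-18 kN/m (0→w₀ over full span):
  θ_1 = -w₀(7L⁴-30L²x²+15x⁴)/(360LEI) = -(-18)·(7·10⁴-30·10²·(5/2)²+15·(5/2)⁴)/(360·10·10000) = 1327/51200 rad
Load 2 — point force P=2 kN at a=10/3 m (b=L-a=20/3):
  θ_2 = -Pb(L²-b²-3x²)/(6LEI)  [x≤a] = -2·(20/3)·(10²-(20/3)²-3·(5/2)²)/(6·10·10000) = -53/64800 rad
Load 3 — point force P=7 kN at a=6 m (b=L-a=4):
  θ_3 = -Pb(L²-b²-3x²)/(6LEI)  [x≤a] = -7·4·(10²-4²-3·(5/2)²)/(6·10·10000) = -609/200000 rad
Superposition: θ = Σ θ_i = 11433347/518400000 rad ≈ 0.022055 rad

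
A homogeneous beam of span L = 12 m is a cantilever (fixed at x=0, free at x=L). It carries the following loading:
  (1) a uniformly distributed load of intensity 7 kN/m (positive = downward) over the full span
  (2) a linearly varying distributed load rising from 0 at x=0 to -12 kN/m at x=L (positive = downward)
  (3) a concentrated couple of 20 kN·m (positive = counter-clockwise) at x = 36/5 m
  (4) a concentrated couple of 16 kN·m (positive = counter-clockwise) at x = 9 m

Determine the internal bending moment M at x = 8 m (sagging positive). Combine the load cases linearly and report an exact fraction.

M(8) = 136/3 kN·m

Load 1 — uniform load w=7 kN/m over full span:
  M_1 = -w(L-x)²/2 = -7·(12-8)²/2 = -56 kN·m
Load 2 — triangular load w₀=-12 kN/m (0→w₀ over full span):
  M_2 = w₀Lx/2 - w₀L²/3 - w₀x³/(6L) = (-12)·12·8/2 - (-12)·12²/3 - (-12)·8³/(6·12) = 256/3 kN·m
Load 3 — applied couple M₀=20 kN·m at a=36/5 m (b=L-a=24/5):
  M_3 = 0  [x>a] = 0 kN·m
Load 4 — applied couple M₀=16 kN·m at a=9 m (b=L-a=3):
  M_4 = M₀  [x≤a] = 16 = 16 kN·m
Superposition: M = Σ M_i = 136/3 kN·m ≈ 45.333333 kN·m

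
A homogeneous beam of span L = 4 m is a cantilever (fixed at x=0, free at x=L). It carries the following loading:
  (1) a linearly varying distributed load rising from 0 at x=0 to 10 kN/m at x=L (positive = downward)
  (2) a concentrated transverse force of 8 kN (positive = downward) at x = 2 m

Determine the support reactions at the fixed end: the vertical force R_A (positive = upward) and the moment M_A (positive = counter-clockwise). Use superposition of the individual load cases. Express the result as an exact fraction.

Load 1 — triangular load w₀=10 kN/m (0→w₀ over full span):
  R_A = w₀L/2 = 10·4/2 = 20 kN
  M_A = w₀L²/3 = 10·4²/3 = 160/3 kN·m
Load 2 — point force P=8 kN at a=2 m (b=L-a=2):
  R_A = P = 8 kN
  M_A = Pa = 8·2 = 16 kN·m
Superposition: R_A = 28 kN, M_A = 208/3 kN·m

R_A = 28 kN, M_A = 208/3 kN·m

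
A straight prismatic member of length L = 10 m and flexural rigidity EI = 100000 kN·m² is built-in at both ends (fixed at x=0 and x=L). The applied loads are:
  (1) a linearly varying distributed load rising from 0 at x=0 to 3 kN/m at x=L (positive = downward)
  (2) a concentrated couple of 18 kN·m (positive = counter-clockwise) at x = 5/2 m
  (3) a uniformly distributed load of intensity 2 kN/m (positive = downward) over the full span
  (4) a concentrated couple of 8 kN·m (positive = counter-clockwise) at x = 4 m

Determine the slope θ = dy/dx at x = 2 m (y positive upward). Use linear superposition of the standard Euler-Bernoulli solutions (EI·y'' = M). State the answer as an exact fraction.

θ(2) = -1001/6250000 rad

Load 1 — triangular load w₀=3 kN/m (0→w₀ over full span):
  θ_1 = -w₀(2x(L-x)(L-2x)(x+2L)+x²(L-x)²)/(120LEI) = -3·(2·2·(10-2)·(10-2·2)·(2+2·10)+2²·(10-2)²)/(120·10·100000) = -7/62500 rad
Load 2 — applied couple M₀=18 kN·m at a=5/2 m (b=L-a=15/2):
  θ_2 = (R_Ax²/2 - M_Ax)/EI  [x≤a] with R_A=81/40, M_A=-27/8 = ((81/40)·2²/2 - (-27/8)·2)/100000 = 27/250000 rad
Load 3 — uniform load w=2 kN/m over full span:
  θ_3 = -wx(L-x)(L-2x)/(12EI) = -2·2·(10-2)·(10-2·2)/(12·100000) = -1/6250 rad
Load 4 — applied couple M₀=8 kN·m at a=4 m (b=L-a=6):
  θ_4 = (R_Ax²/2 - M_Ax)/EI  [x≤a] with R_A=144/125, M_A=24/25 = ((144/125)·2²/2 - (24/25)·2)/100000 = 3/781250 rad
Superposition: θ = Σ θ_i = -1001/6250000 rad ≈ -0.000160 rad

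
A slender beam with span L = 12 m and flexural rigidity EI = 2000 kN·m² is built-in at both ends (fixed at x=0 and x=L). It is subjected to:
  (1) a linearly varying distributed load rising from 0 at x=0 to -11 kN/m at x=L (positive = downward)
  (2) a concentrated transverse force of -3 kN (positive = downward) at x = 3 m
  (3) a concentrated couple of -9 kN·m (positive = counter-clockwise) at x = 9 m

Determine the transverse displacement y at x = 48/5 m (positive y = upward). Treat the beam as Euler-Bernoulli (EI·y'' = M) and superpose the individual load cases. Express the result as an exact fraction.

y(48/5) = 2294271/31250000 m

Load 1 — triangular load w₀=-11 kN/m (0→w₀ over full span):
  y_1 = -w₀x²(L-x)²(x+2L)/(120LEI) = -(-11)·(48/5)²·(12-(48/5))²·((48/5)+2·12)/(120·12·2000) = 133056/1953125 m
Load 2 — point force P=-3 kN at a=3 m (b=L-a=9):
  y_2 = -Pa²(L-x)²(3bL-(3b+a)(L-x))/(6L³EI)  [x>a] = -(-3)·3²·(12-(48/5))²·(3·9·12-(3·9+3)·(12-(48/5)))/(6·12³·2000) = 189/100000 m
Load 3 — applied couple M₀=-9 kN·m at a=9 m (b=L-a=3):
  y_3 = (R_Ax³/6 - M_Ax²/2 - M₀(x-a)²/2)/EI  [x>a] with R_A=-27/32, M_A=-45/16 = ((-27/32)·(48/5)³/6 - (-45/16)·(48/5)²/2 - (-9)·((48/5)-9)²/2)/2000 = 1701/500000 m
Superposition: y = Σ y_i = 2294271/31250000 m ≈ 0.073417 m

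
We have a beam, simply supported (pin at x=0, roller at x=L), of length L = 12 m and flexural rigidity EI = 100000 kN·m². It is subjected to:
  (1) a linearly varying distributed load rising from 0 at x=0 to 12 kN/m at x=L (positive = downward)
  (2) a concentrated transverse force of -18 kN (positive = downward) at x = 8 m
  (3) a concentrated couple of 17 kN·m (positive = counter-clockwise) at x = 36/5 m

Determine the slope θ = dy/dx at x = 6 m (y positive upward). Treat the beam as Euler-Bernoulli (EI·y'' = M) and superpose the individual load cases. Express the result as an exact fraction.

Load 1 — triangular load w₀=12 kN/m (0→w₀ over full span):
  θ_1 = -w₀(7L⁴-30L²x²+15x⁴)/(360LEI) = -12·(7·12⁴-30·12²·6²+15·6⁴)/(360·12·100000) = -63/250000 rad
Load 2 — point force P=-18 kN at a=8 m (b=L-a=4):
  θ_2 = -Pb(L²-b²-3x²)/(6LEI)  [x≤a] = -(-18)·4·(12²-4²-3·6²)/(6·12·100000) = 1/5000 rad
Load 3 — applied couple M₀=17 kN·m at a=36/5 m (b=L-a=24/5):
  θ_3 = (M₀x²/(2L)+C₁)/EI  [x≤a] with C₁=M₀(3b²-L²)/(6L)=-442/25 = (17·6²/(2·12)+(-442/25))/100000 = 391/5000000 rad
Superposition: θ = Σ θ_i = 131/5000000 rad ≈ 0.000026 rad

θ(6) = 131/5000000 rad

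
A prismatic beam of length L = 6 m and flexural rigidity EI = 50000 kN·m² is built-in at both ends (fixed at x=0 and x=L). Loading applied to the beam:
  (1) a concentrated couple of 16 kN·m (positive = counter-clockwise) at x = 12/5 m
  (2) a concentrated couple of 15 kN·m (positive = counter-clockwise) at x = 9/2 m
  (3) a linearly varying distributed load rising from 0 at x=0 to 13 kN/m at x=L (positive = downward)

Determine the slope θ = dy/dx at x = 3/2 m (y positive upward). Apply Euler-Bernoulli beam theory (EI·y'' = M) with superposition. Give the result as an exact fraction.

θ(3/2) = -83979/320000000 rad

Load 1 — applied couple M₀=16 kN·m at a=12/5 m (b=L-a=18/5):
  θ_1 = (R_Ax²/2 - M_Ax)/EI  [x≤a] with R_A=96/25, M_A=48/25 = ((96/25)·(3/2)²/2 - (48/25)·(3/2))/50000 = 9/312500 rad
Load 2 — applied couple M₀=15 kN·m at a=9/2 m (b=L-a=3/2):
  θ_2 = (R_Ax²/2 - M_Ax)/EI  [x≤a] with R_A=45/16, M_A=75/16 = ((45/16)·(3/2)²/2 - (75/16)·(3/2))/50000 = -99/1280000 rad
Load 3 — triangular load w₀=13 kN/m (0→w₀ over full span):
  θ_3 = -w₀(2x(L-x)(L-2x)(x+2L)+x²(L-x)²)/(120LEI) = -13·(2·(3/2)·(6-(3/2))·(6-2·(3/2))·((3/2)+2·6)+(3/2)²·(6-(3/2))²)/(120·6·50000) = -13689/64000000 rad
Superposition: θ = Σ θ_i = -83979/320000000 rad ≈ -0.000262 rad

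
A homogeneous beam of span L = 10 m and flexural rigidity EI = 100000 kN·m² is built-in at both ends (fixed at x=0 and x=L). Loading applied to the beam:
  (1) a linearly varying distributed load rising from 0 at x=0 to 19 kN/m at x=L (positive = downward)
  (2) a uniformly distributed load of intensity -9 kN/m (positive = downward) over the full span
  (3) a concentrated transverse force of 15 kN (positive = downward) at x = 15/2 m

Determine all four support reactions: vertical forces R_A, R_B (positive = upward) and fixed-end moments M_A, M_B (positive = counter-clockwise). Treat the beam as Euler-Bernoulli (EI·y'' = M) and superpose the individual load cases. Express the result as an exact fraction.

Load 1 — triangular load w₀=19 kN/m (0→w₀ over full span):
  R_A = 3w₀L/20 = 3·19·10/20 = 57/2 kN
  M_A = w₀L²/30 = 19·10²/30 = 190/3 kN·m
  R_B = 7w₀L/20 = 7·19·10/20 = 133/2 kN
  M_B = -w₀L²/20 = -19·10²/20 = -95 kN·m
Load 2 — uniform load w=-9 kN/m over full span:
  R_A = wL/2 = (-9)·10/2 = -45 kN
  M_A = wL²/12 = (-9)·10²/12 = -75 kN·m
  R_B = wL/2 = (-9)·10/2 = -45 kN
  M_B = -wL²/12 = -(-9)·10²/12 = 75 kN·m
Load 3 — point force P=15 kN at a=15/2 m (b=L-a=5/2):
  R_A = Pb²(3a+b)/L³ = 15·(5/2)²·(3·(15/2)+(5/2))/10³ = 75/32 kN
  M_A = Pab²/L² = 15·(15/2)·(5/2)²/10² = 225/32 kN·m
  R_B = Pa²(a+3b)/L³ = 15·(15/2)²·((15/2)+3·(5/2))/10³ = 405/32 kN
  M_B = -Pa²b/L² = -15·(15/2)²·(5/2)/10² = -675/32 kN·m
Superposition: R_A = -453/32 kN, M_A = -445/96 kN·m, R_B = 1093/32 kN, M_B = -1315/32 kN·m

R_A = -453/32 kN, M_A = -445/96 kN·m, R_B = 1093/32 kN, M_B = -1315/32 kN·m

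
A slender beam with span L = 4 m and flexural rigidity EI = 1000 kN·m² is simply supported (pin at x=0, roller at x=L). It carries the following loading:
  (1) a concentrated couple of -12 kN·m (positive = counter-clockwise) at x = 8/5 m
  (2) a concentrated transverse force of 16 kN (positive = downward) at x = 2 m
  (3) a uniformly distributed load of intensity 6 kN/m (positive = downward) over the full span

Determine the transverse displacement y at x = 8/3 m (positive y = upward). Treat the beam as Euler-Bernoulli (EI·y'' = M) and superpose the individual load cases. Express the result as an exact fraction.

y(8/3) = -3368/84375 m

Load 1 — applied couple M₀=-12 kN·m at a=8/5 m (b=L-a=12/5):
  y_1 = (M₀x³/(6L)-M₀(x-a)²/2+C₁x)/EI  [x>a] with C₁=M₀(3b²-L²)/(6L)=-16/25 = ((-12)·(8/3)³/(6·4)-(-12)·((8/3)-(8/5))²/2+(-16/25)·(8/3))/1000 = -368/84375 m
Load 2 — point force P=16 kN at a=2 m (b=L-a=2):
  y_2 = -Pa(L-x)(2Lx-a²-x²)/(6LEI)  [x>a] = -16·2·(4-(8/3))·(2·4·(8/3)-2²-(8/3)²)/(6·4·1000) = -184/10125 m
Load 3 — uniform load w=6 kN/m over full span:
  y_3 = -wx(L³-2Lx²+x³)/(24EI) = -6·(8/3)·(4³-2·4·(8/3)²+(8/3)³)/(24·1000) = -176/10125 m
Superposition: y = Σ y_i = -3368/84375 m ≈ -0.039917 m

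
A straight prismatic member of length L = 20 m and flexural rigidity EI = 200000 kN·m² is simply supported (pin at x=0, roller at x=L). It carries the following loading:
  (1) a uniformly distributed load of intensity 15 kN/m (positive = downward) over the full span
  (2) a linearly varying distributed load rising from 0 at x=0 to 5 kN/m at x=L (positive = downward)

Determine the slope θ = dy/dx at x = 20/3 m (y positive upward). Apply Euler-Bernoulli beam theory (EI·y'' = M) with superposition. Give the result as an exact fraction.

θ(20/3) = -689/48600 rad

Load 1 — uniform load w=15 kN/m over full span:
  θ_1 = -w(L³-6Lx²+4x³)/(24EI) = -15·(20³-6·20·(20/3)²+4·(20/3)³)/(24·200000) = -13/1080 rad
Load 2 — triangular load w₀=5 kN/m (0→w₀ over full span):
  θ_2 = -w₀(7L⁴-30L²x²+15x⁴)/(360LEI) = -5·(7·20⁴-30·20²·(20/3)²+15·(20/3)⁴)/(360·20·200000) = -13/6075 rad
Superposition: θ = Σ θ_i = -689/48600 rad ≈ -0.014177 rad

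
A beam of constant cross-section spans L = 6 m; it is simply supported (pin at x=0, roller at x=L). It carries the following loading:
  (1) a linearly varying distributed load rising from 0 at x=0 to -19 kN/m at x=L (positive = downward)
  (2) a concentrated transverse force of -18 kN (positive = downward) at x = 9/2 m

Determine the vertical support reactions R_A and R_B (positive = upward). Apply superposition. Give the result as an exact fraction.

R_A = -47/2 kN, R_B = -103/2 kN

Load 1 — triangular load w₀=-19 kN/m (0→w₀ over full span):
  R_A = w₀L/6 = (-19)·6/6 = -19 kN
  R_B = w₀L/3 = (-19)·6/3 = -38 kN
Load 2 — point force P=-18 kN at a=9/2 m (b=L-a=3/2):
  R_A = Pb/L = (-18)·(3/2)/6 = -9/2 kN
  R_B = Pa/L = (-18)·(9/2)/6 = -27/2 kN
Superposition: R_A = -47/2 kN, R_B = -103/2 kN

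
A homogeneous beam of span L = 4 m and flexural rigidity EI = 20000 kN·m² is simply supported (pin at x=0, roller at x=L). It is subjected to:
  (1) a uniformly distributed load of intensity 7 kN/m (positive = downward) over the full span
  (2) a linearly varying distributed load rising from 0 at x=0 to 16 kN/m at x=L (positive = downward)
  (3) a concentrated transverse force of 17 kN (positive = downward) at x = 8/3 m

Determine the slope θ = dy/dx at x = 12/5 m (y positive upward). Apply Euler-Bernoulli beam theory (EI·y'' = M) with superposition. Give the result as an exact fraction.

Load 1 — uniform load w=7 kN/m over full span:
  θ_1 = -w(L³-6Lx²+4x³)/(24EI) = -7·(4³-6·4·(12/5)²+4·(12/5)³)/(24·20000) = 259/937500 rad
Load 2 — triangular load w₀=16 kN/m (0→w₀ over full span):
  θ_2 = -w₀(7L⁴-30L²x²+15x⁴)/(360LEI) = -16·(7·4⁴-30·4²·(12/5)²+15·(12/5)⁴)/(360·4·20000) = 928/3515625 rad
Load 3 — point force P=17 kN at a=8/3 m (b=L-a=4/3):
  θ_3 = -Pb(L²-b²-3x²)/(6LEI)  [x≤a] = -17·(4/3)·(4²-(4/3)²-3·(12/5)²)/(6·4·20000) = 731/5062500 rad
Superposition: θ = Σ θ_i = 21662/31640625 rad ≈ 0.000685 rad

θ(12/5) = 21662/31640625 rad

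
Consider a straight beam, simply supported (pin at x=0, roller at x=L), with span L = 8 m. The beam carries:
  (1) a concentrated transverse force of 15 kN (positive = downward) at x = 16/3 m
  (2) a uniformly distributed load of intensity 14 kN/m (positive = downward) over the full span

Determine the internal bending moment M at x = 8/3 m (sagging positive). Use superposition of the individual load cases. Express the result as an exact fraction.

Load 1 — point force P=15 kN at a=16/3 m (b=L-a=8/3):
  M_1 = Pbx/L  [x≤a] = 15·(8/3)·(8/3)/8 = 40/3 kN·m
Load 2 — uniform load w=14 kN/m over full span:
  M_2 = wx(L-x)/2 = 14·(8/3)·(8-(8/3))/2 = 896/9 kN·m
Superposition: M = Σ M_i = 1016/9 kN·m ≈ 112.888889 kN·m

M(8/3) = 1016/9 kN·m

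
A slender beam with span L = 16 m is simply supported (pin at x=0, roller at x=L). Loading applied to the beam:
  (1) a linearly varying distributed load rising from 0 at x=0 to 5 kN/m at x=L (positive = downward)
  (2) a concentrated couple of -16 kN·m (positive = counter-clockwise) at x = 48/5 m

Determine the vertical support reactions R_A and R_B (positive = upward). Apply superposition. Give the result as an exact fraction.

R_A = 37/3 kN, R_B = 83/3 kN

Load 1 — triangular load w₀=5 kN/m (0→w₀ over full span):
  R_A = w₀L/6 = 5·16/6 = 40/3 kN
  R_B = w₀L/3 = 5·16/3 = 80/3 kN
Load 2 — applied couple M₀=-16 kN·m at a=48/5 m (b=L-a=32/5):
  R_A = M₀/L = (-16)/16 = -1 kN
  R_B = -M₀/L = -(-16)/16 = 1 kN
Superposition: R_A = 37/3 kN, R_B = 83/3 kN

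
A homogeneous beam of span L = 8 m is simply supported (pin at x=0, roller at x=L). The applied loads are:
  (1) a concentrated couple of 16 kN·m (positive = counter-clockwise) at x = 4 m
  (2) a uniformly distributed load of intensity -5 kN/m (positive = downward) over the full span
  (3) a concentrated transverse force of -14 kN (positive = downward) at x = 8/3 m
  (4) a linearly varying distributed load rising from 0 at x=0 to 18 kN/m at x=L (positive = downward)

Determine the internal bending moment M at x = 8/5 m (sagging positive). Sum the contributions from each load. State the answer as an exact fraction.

Load 1 — applied couple M₀=16 kN·m at a=4 m (b=L-a=4):
  M_1 = M₀x/L  [x≤a] = 16·(8/5)/8 = 16/5 kN·m
Load 2 — uniform load w=-5 kN/m over full span:
  M_2 = wx(L-x)/2 = (-5)·(8/5)·(8-(8/5))/2 = -128/5 kN·m
Load 3 — point force P=-14 kN at a=8/3 m (b=L-a=16/3):
  M_3 = Pbx/L  [x≤a] = (-14)·(16/3)·(8/5)/8 = -224/15 kN·m
Load 4 — triangular load w₀=18 kN/m (0→w₀ over full span):
  M_4 = w₀Lx/6 - w₀x³/(6L) = 18·8·(8/5)/6 - 18·(8/5)³/(6·8) = 4608/125 kN·m
Superposition: M = Σ M_i = -176/375 kN·m ≈ -0.469333 kN·m

M(8/5) = -176/375 kN·m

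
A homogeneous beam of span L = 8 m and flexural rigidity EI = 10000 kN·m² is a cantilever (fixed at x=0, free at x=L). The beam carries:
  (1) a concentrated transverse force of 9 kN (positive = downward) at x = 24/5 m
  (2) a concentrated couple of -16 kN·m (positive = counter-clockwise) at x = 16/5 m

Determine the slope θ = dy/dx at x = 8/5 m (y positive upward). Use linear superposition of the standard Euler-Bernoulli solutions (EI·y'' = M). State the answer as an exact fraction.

Load 1 — point force P=9 kN at a=24/5 m (b=L-a=16/5):
  θ_1 = -Px(2a-x)/(2EI)  [x≤a] = -9·(8/5)·(2·(24/5)-(8/5))/(2·10000) = -18/3125 rad
Load 2 — applied couple M₀=-16 kN·m at a=16/5 m (b=L-a=24/5):
  θ_2 = M₀x/EI  [x≤a] = (-16)·(8/5)/10000 = -8/3125 rad
Superposition: θ = Σ θ_i = -26/3125 rad ≈ -0.008320 rad

θ(8/5) = -26/3125 rad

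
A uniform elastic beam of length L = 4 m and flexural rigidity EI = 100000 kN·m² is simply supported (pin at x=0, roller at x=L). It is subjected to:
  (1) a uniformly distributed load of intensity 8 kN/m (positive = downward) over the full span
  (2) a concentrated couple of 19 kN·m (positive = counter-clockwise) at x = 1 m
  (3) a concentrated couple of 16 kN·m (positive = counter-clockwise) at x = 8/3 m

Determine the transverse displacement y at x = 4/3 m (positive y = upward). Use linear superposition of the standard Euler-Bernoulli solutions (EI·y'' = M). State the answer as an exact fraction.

y(4/3) = -4531/24300000 m

Load 1 — uniform load w=8 kN/m over full span:
  y_1 = -wx(L³-2Lx²+x³)/(24EI) = -8·(4/3)·(4³-2·4·(4/3)²+(4/3)³)/(24·100000) = -176/759375 m
Load 2 — applied couple M₀=19 kN·m at a=1 m (b=L-a=3):
  y_2 = (M₀x³/(6L)-M₀(x-a)²/2+C₁x)/EI  [x>a] with C₁=M₀(3b²-L²)/(6L)=209/24 = (19·(4/3)³/(6·4)-19·((4/3)-1)²/2+(209/24)·(4/3))/100000 = 1007/8100000 m
Load 3 — applied couple M₀=16 kN·m at a=8/3 m (b=L-a=4/3):
  y_3 = (M₀x³/(6L)+C₁x)/EI  [x≤a] with C₁=M₀(3b²-L²)/(6L)=-64/9 = (16·(4/3)³/(6·4)+(-64/9)·(4/3))/100000 = -4/50625 m
Superposition: y = Σ y_i = -4531/24300000 m ≈ -0.000186 m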